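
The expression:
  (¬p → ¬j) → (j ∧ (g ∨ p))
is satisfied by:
  {j: True}


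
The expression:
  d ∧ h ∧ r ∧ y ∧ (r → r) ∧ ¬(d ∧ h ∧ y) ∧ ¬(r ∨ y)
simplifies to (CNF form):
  False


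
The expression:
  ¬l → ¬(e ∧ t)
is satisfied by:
  {l: True, e: False, t: False}
  {e: False, t: False, l: False}
  {l: True, t: True, e: False}
  {t: True, e: False, l: False}
  {l: True, e: True, t: False}
  {e: True, l: False, t: False}
  {l: True, t: True, e: True}


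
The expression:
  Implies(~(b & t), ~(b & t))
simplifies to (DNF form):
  True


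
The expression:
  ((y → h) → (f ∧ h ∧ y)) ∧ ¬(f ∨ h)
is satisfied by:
  {y: True, h: False, f: False}


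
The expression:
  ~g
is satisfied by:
  {g: False}


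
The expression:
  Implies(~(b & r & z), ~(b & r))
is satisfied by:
  {z: True, b: False, r: False}
  {z: False, b: False, r: False}
  {r: True, z: True, b: False}
  {r: True, z: False, b: False}
  {b: True, z: True, r: False}
  {b: True, z: False, r: False}
  {b: True, r: True, z: True}


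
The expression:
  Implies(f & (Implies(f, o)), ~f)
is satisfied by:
  {o: False, f: False}
  {f: True, o: False}
  {o: True, f: False}


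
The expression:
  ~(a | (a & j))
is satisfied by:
  {a: False}


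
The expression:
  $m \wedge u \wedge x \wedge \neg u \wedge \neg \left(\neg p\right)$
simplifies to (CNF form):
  $\text{False}$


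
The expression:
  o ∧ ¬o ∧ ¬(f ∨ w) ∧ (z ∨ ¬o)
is never true.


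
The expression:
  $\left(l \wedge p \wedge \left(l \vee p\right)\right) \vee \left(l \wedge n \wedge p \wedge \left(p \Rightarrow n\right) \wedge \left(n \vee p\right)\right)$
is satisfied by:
  {p: True, l: True}


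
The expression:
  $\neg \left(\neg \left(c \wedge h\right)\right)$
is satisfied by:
  {h: True, c: True}


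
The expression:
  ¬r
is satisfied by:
  {r: False}


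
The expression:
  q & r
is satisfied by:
  {r: True, q: True}


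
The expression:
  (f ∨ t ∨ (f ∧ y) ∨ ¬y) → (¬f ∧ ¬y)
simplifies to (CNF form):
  ¬f ∧ (¬t ∨ ¬y)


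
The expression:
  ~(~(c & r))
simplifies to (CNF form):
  c & r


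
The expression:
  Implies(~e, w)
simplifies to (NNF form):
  e | w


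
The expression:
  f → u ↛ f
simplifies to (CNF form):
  ¬f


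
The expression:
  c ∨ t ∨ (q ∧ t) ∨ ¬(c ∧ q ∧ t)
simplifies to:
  True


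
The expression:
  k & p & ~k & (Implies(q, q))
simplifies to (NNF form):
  False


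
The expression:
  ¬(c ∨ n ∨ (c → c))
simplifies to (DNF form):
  False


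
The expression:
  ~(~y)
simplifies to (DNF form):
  y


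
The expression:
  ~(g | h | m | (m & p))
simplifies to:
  ~g & ~h & ~m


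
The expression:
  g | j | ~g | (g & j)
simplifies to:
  True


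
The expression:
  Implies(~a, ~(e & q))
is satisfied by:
  {a: True, e: False, q: False}
  {e: False, q: False, a: False}
  {a: True, q: True, e: False}
  {q: True, e: False, a: False}
  {a: True, e: True, q: False}
  {e: True, a: False, q: False}
  {a: True, q: True, e: True}


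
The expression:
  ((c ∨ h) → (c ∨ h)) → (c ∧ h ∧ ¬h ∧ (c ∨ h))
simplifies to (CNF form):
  False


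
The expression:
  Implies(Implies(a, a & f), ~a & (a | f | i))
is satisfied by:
  {i: True, f: False, a: False}
  {i: True, f: True, a: False}
  {f: True, i: False, a: False}
  {i: True, a: True, f: False}
  {a: True, i: False, f: False}


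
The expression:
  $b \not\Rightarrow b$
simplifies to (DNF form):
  $\text{False}$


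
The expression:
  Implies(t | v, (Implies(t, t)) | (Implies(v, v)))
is always true.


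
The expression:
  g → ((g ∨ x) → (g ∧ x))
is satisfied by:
  {x: True, g: False}
  {g: False, x: False}
  {g: True, x: True}


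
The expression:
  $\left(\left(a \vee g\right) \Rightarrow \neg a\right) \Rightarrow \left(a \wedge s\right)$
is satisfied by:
  {a: True}


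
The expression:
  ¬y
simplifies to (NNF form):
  ¬y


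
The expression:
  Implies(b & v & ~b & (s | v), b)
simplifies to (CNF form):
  True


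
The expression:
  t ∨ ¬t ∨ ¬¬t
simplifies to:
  True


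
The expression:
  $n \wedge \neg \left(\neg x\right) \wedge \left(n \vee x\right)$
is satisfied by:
  {x: True, n: True}


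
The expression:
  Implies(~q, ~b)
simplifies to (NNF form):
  q | ~b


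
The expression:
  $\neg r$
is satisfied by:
  {r: False}


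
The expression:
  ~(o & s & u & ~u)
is always true.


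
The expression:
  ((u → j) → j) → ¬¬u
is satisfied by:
  {u: True, j: False}
  {j: False, u: False}
  {j: True, u: True}


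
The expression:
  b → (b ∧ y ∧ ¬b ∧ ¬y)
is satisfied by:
  {b: False}


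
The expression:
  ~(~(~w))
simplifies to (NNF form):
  ~w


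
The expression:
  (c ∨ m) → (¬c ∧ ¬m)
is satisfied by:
  {c: False, m: False}


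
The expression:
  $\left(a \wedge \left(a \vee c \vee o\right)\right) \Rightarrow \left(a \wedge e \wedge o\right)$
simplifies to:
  $\left(e \wedge o\right) \vee \neg a$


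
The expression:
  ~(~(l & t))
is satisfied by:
  {t: True, l: True}


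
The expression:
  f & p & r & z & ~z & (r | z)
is never true.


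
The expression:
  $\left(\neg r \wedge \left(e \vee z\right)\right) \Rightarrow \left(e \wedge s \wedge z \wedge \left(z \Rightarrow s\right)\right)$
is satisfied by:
  {r: True, s: True, z: False, e: False}
  {r: True, z: False, s: False, e: False}
  {r: True, e: True, s: True, z: False}
  {r: True, e: True, z: False, s: False}
  {r: True, s: True, z: True, e: False}
  {r: True, z: True, s: False, e: False}
  {r: True, e: True, z: True, s: True}
  {r: True, e: True, z: True, s: False}
  {s: True, e: False, z: False, r: False}
  {e: False, z: False, s: False, r: False}
  {e: True, s: True, z: True, r: False}


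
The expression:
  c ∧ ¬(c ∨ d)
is never true.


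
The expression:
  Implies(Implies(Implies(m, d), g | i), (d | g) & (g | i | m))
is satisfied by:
  {d: True, g: True, i: False, m: False}
  {d: True, g: True, m: True, i: False}
  {d: True, g: True, i: True, m: False}
  {d: True, g: True, m: True, i: True}
  {d: True, i: False, m: False, g: False}
  {d: True, m: True, i: False, g: False}
  {d: True, i: True, m: False, g: False}
  {d: True, m: True, i: True, g: False}
  {g: True, i: False, m: False, d: False}
  {m: True, g: True, i: False, d: False}
  {g: True, i: True, m: False, d: False}
  {m: True, g: True, i: True, d: False}
  {g: False, i: False, m: False, d: False}


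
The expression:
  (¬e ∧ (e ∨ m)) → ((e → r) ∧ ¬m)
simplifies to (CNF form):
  e ∨ ¬m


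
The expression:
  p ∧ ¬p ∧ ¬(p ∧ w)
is never true.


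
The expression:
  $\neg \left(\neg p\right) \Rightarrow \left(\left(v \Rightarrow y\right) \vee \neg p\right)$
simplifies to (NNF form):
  $y \vee \neg p \vee \neg v$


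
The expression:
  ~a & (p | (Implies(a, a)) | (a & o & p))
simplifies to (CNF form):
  ~a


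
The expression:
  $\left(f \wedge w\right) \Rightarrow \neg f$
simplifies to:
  $\neg f \vee \neg w$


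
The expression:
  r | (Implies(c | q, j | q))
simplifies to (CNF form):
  j | q | r | ~c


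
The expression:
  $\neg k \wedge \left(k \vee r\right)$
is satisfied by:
  {r: True, k: False}


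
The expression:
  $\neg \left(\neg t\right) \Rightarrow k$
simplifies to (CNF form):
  $k \vee \neg t$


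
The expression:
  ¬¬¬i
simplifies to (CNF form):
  ¬i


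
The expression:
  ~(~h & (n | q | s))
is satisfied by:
  {h: True, q: False, s: False, n: False}
  {n: True, h: True, q: False, s: False}
  {h: True, s: True, q: False, n: False}
  {n: True, h: True, s: True, q: False}
  {h: True, q: True, s: False, n: False}
  {h: True, n: True, q: True, s: False}
  {h: True, s: True, q: True, n: False}
  {n: True, h: True, s: True, q: True}
  {n: False, q: False, s: False, h: False}


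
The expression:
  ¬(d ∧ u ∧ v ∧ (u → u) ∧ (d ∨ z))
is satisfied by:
  {u: False, v: False, d: False}
  {d: True, u: False, v: False}
  {v: True, u: False, d: False}
  {d: True, v: True, u: False}
  {u: True, d: False, v: False}
  {d: True, u: True, v: False}
  {v: True, u: True, d: False}


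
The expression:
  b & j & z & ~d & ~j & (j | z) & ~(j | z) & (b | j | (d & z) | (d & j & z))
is never true.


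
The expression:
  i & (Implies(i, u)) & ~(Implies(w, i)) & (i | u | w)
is never true.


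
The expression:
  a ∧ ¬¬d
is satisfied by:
  {a: True, d: True}


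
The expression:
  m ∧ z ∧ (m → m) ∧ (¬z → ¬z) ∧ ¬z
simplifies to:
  False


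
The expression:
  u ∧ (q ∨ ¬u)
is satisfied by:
  {u: True, q: True}


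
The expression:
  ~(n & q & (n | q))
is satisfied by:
  {q: False, n: False}
  {n: True, q: False}
  {q: True, n: False}


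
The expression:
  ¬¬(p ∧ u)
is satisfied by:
  {p: True, u: True}


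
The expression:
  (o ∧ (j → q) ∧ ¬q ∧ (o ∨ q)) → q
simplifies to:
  j ∨ q ∨ ¬o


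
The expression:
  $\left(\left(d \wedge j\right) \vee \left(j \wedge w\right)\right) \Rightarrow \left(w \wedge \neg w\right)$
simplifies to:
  $\left(\neg d \wedge \neg w\right) \vee \neg j$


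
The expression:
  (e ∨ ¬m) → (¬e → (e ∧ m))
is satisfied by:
  {m: True, e: True}
  {m: True, e: False}
  {e: True, m: False}


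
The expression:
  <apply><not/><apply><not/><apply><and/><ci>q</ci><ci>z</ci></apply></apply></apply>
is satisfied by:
  {z: True, q: True}


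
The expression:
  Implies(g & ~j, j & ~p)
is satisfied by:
  {j: True, g: False}
  {g: False, j: False}
  {g: True, j: True}


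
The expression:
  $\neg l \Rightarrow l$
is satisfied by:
  {l: True}


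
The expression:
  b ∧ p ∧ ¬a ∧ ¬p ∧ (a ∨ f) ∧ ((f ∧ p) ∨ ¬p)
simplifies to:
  False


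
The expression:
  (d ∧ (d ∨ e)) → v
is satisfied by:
  {v: True, d: False}
  {d: False, v: False}
  {d: True, v: True}


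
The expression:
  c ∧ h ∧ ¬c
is never true.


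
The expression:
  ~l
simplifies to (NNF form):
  ~l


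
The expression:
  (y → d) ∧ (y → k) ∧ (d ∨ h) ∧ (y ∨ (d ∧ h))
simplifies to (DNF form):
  (d ∧ h ∧ k) ∨ (d ∧ h ∧ ¬y) ∨ (d ∧ k ∧ y) ∨ (d ∧ y ∧ ¬y)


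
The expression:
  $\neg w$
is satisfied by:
  {w: False}


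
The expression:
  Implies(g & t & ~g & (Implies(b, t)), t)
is always true.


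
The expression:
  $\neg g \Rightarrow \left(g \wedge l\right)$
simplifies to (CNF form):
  $g$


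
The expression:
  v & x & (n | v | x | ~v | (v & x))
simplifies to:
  v & x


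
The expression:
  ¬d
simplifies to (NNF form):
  ¬d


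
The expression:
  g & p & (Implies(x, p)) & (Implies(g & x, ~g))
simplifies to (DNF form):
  g & p & ~x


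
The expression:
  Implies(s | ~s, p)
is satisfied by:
  {p: True}


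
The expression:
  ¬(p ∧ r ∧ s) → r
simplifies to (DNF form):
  r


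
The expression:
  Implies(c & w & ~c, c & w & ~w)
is always true.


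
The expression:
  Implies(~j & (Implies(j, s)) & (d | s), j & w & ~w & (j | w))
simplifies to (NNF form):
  j | (~d & ~s)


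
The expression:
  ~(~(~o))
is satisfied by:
  {o: False}


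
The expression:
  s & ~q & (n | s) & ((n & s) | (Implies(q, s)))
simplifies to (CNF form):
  s & ~q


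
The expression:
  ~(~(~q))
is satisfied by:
  {q: False}


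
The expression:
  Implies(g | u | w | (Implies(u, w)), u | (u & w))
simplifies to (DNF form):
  u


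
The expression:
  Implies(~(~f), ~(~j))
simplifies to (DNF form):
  j | ~f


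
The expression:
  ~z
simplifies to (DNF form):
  ~z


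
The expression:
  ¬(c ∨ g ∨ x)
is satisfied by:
  {x: False, g: False, c: False}


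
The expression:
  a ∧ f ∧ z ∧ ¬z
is never true.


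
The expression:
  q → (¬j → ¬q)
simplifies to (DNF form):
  j ∨ ¬q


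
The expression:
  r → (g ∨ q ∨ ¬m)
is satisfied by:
  {q: True, g: True, m: False, r: False}
  {q: True, m: False, g: False, r: False}
  {g: True, q: False, m: False, r: False}
  {q: False, m: False, g: False, r: False}
  {r: True, q: True, g: True, m: False}
  {r: True, q: True, m: False, g: False}
  {r: True, g: True, q: False, m: False}
  {r: True, q: False, m: False, g: False}
  {q: True, m: True, g: True, r: False}
  {q: True, m: True, r: False, g: False}
  {m: True, g: True, r: False, q: False}
  {m: True, r: False, g: False, q: False}
  {q: True, m: True, r: True, g: True}
  {q: True, m: True, r: True, g: False}
  {m: True, r: True, g: True, q: False}


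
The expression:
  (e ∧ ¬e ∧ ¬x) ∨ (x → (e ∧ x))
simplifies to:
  e ∨ ¬x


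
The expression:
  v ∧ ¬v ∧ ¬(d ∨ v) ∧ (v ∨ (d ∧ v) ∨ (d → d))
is never true.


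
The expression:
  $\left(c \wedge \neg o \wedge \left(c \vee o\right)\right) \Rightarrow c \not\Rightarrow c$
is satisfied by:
  {o: True, c: False}
  {c: False, o: False}
  {c: True, o: True}


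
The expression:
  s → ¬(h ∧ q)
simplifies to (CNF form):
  ¬h ∨ ¬q ∨ ¬s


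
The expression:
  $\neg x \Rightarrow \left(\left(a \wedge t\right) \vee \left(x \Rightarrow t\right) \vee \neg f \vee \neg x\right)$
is always true.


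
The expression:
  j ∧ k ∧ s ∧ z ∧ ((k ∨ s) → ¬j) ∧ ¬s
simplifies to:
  False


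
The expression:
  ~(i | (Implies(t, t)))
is never true.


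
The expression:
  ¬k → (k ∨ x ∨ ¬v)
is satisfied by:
  {x: True, k: True, v: False}
  {x: True, v: False, k: False}
  {k: True, v: False, x: False}
  {k: False, v: False, x: False}
  {x: True, k: True, v: True}
  {x: True, v: True, k: False}
  {k: True, v: True, x: False}


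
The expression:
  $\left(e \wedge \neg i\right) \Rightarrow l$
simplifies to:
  $i \vee l \vee \neg e$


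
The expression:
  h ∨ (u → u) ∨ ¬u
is always true.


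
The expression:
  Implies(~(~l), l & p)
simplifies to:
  p | ~l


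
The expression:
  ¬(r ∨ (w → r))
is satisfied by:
  {w: True, r: False}


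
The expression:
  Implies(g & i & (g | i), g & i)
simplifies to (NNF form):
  True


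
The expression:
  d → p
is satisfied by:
  {p: True, d: False}
  {d: False, p: False}
  {d: True, p: True}


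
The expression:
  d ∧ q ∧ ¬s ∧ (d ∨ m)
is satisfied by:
  {d: True, q: True, s: False}


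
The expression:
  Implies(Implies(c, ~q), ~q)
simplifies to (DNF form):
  c | ~q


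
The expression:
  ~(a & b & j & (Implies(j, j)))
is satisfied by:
  {a: False, b: False, j: False}
  {j: True, a: False, b: False}
  {b: True, a: False, j: False}
  {j: True, b: True, a: False}
  {a: True, j: False, b: False}
  {j: True, a: True, b: False}
  {b: True, a: True, j: False}


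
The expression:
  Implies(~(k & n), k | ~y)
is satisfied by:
  {k: True, y: False}
  {y: False, k: False}
  {y: True, k: True}


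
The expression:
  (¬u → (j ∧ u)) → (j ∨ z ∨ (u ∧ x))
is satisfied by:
  {x: True, z: True, j: True, u: False}
  {x: True, z: True, j: False, u: False}
  {x: True, j: True, u: False, z: False}
  {x: True, j: False, u: False, z: False}
  {z: True, j: True, u: False, x: False}
  {z: True, j: False, u: False, x: False}
  {j: True, z: False, u: False, x: False}
  {j: False, z: False, u: False, x: False}
  {x: True, z: True, u: True, j: True}
  {x: True, z: True, u: True, j: False}
  {x: True, u: True, j: True, z: False}
  {x: True, u: True, j: False, z: False}
  {u: True, z: True, j: True, x: False}
  {u: True, z: True, j: False, x: False}
  {u: True, j: True, z: False, x: False}


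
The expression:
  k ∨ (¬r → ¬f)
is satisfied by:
  {r: True, k: True, f: False}
  {r: True, k: False, f: False}
  {k: True, r: False, f: False}
  {r: False, k: False, f: False}
  {f: True, r: True, k: True}
  {f: True, r: True, k: False}
  {f: True, k: True, r: False}


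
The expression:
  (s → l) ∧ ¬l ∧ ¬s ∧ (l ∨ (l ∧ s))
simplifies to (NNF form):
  False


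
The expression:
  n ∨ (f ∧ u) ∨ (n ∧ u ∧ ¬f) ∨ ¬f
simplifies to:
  n ∨ u ∨ ¬f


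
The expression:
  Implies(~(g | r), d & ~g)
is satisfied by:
  {r: True, d: True, g: True}
  {r: True, d: True, g: False}
  {r: True, g: True, d: False}
  {r: True, g: False, d: False}
  {d: True, g: True, r: False}
  {d: True, g: False, r: False}
  {g: True, d: False, r: False}


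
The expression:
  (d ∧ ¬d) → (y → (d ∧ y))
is always true.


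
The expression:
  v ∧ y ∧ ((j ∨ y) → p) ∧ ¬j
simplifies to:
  p ∧ v ∧ y ∧ ¬j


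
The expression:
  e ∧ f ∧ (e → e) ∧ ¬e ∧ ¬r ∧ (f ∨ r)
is never true.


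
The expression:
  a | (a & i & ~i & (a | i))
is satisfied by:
  {a: True}


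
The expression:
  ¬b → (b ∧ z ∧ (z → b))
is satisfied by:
  {b: True}


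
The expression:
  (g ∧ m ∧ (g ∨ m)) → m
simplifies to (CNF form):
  True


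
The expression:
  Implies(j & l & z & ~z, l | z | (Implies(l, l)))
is always true.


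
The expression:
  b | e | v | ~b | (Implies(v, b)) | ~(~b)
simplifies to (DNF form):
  True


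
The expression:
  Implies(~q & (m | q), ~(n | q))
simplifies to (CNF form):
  q | ~m | ~n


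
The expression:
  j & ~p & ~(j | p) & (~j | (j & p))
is never true.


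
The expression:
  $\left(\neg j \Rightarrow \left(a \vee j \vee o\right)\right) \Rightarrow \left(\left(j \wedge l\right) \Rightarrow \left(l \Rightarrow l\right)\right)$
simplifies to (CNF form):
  $\text{True}$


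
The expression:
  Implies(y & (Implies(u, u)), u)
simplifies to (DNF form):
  u | ~y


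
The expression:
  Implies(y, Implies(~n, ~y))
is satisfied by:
  {n: True, y: False}
  {y: False, n: False}
  {y: True, n: True}


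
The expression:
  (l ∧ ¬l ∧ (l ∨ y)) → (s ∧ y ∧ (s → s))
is always true.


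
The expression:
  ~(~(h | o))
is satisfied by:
  {o: True, h: True}
  {o: True, h: False}
  {h: True, o: False}


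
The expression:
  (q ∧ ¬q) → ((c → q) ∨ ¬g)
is always true.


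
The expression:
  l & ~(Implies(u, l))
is never true.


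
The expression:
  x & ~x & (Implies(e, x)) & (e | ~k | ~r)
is never true.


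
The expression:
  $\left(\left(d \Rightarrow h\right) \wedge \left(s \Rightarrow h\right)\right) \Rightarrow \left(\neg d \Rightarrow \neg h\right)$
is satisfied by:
  {d: True, h: False}
  {h: False, d: False}
  {h: True, d: True}


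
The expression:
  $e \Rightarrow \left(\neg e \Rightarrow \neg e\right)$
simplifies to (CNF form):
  $\text{True}$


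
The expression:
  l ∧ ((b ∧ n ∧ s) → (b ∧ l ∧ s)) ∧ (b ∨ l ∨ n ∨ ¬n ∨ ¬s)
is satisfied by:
  {l: True}


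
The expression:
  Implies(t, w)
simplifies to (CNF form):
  w | ~t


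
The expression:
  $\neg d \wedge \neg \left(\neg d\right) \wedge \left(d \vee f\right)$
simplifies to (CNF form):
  $\text{False}$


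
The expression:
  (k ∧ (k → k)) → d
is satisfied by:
  {d: True, k: False}
  {k: False, d: False}
  {k: True, d: True}


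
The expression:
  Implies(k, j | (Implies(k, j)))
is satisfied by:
  {j: True, k: False}
  {k: False, j: False}
  {k: True, j: True}


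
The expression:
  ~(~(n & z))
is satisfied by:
  {z: True, n: True}


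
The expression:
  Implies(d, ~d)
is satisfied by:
  {d: False}


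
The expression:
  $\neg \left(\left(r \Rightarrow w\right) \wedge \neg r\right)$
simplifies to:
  $r$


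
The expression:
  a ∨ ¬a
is always true.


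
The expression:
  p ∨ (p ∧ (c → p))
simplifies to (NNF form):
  p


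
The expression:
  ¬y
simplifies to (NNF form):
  ¬y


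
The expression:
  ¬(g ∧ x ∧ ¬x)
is always true.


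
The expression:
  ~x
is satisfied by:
  {x: False}


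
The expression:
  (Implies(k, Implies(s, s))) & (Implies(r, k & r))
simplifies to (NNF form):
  k | ~r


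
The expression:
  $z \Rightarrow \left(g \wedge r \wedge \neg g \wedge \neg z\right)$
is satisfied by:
  {z: False}


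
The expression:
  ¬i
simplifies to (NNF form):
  ¬i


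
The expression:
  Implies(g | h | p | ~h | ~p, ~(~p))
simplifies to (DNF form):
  p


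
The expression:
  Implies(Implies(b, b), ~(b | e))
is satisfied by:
  {e: False, b: False}


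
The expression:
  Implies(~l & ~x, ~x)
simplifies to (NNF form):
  True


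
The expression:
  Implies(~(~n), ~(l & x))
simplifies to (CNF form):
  ~l | ~n | ~x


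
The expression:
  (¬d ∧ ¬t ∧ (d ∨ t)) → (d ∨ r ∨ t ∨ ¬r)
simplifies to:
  True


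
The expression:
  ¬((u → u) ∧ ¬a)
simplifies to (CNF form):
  a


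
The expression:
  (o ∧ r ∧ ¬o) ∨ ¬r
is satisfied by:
  {r: False}


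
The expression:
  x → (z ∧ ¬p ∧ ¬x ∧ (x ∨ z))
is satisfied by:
  {x: False}


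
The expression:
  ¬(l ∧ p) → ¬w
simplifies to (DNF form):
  (l ∧ p) ∨ ¬w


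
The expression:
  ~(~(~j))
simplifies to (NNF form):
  ~j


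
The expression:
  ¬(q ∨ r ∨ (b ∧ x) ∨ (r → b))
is never true.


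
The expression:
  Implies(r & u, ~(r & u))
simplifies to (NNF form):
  ~r | ~u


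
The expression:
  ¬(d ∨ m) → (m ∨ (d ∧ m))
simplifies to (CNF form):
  d ∨ m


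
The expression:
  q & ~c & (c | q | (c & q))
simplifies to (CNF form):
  q & ~c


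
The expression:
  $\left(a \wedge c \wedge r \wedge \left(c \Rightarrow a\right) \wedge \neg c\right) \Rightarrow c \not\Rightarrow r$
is always true.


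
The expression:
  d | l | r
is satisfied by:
  {r: True, d: True, l: True}
  {r: True, d: True, l: False}
  {r: True, l: True, d: False}
  {r: True, l: False, d: False}
  {d: True, l: True, r: False}
  {d: True, l: False, r: False}
  {l: True, d: False, r: False}


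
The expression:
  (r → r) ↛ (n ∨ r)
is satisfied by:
  {n: False, r: False}


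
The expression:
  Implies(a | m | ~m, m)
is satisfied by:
  {m: True}


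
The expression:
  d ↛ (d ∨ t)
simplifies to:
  False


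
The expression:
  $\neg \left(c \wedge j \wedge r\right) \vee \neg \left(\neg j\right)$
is always true.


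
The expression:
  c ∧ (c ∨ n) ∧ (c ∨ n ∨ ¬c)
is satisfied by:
  {c: True}


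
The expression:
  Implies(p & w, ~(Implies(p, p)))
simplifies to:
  ~p | ~w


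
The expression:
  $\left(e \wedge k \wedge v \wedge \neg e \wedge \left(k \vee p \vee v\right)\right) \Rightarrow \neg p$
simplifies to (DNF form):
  $\text{True}$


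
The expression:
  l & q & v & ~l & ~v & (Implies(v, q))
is never true.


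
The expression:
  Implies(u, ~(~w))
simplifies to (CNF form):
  w | ~u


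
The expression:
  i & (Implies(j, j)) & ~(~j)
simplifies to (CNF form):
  i & j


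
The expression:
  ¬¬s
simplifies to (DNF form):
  s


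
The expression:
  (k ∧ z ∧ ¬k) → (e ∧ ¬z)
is always true.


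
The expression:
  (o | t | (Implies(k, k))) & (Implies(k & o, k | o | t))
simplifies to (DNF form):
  True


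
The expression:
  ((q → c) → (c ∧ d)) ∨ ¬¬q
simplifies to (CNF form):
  (c ∨ q) ∧ (d ∨ q)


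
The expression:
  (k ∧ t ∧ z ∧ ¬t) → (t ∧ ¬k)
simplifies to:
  True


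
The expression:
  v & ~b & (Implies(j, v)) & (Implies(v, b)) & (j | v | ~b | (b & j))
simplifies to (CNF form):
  False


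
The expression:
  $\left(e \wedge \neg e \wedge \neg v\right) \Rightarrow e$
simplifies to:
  $\text{True}$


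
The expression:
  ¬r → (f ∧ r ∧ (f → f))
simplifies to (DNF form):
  r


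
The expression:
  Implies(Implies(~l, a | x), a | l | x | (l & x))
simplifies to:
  True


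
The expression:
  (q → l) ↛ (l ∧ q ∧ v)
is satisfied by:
  {l: True, v: False, q: False}
  {v: False, q: False, l: False}
  {l: True, v: True, q: False}
  {v: True, l: False, q: False}
  {q: True, l: True, v: False}


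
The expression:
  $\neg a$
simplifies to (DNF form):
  $\neg a$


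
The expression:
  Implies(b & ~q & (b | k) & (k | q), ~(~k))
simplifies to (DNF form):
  True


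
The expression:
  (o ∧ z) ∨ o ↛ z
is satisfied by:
  {o: True}


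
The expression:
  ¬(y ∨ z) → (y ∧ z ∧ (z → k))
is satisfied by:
  {y: True, z: True}
  {y: True, z: False}
  {z: True, y: False}


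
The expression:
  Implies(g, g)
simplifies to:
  True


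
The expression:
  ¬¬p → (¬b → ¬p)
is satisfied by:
  {b: True, p: False}
  {p: False, b: False}
  {p: True, b: True}


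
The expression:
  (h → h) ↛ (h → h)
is never true.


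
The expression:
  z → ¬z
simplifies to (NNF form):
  ¬z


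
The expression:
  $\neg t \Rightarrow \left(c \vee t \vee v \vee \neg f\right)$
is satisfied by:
  {c: True, t: True, v: True, f: False}
  {c: True, t: True, v: False, f: False}
  {c: True, v: True, t: False, f: False}
  {c: True, v: False, t: False, f: False}
  {t: True, v: True, c: False, f: False}
  {t: True, v: False, c: False, f: False}
  {v: True, c: False, t: False, f: False}
  {v: False, c: False, t: False, f: False}
  {f: True, c: True, t: True, v: True}
  {f: True, c: True, t: True, v: False}
  {f: True, c: True, v: True, t: False}
  {f: True, c: True, v: False, t: False}
  {f: True, t: True, v: True, c: False}
  {f: True, t: True, v: False, c: False}
  {f: True, v: True, t: False, c: False}


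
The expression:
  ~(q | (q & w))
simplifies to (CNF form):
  ~q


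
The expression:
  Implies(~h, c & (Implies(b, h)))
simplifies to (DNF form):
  h | (c & ~b)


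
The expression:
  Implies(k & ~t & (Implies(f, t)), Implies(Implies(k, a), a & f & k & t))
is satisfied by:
  {t: True, f: True, k: False, a: False}
  {t: True, f: False, k: False, a: False}
  {f: True, t: False, k: False, a: False}
  {t: False, f: False, k: False, a: False}
  {a: True, t: True, f: True, k: False}
  {a: True, t: True, f: False, k: False}
  {a: True, f: True, t: False, k: False}
  {a: True, f: False, t: False, k: False}
  {t: True, k: True, f: True, a: False}
  {t: True, k: True, f: False, a: False}
  {k: True, f: True, t: False, a: False}
  {k: True, t: False, f: False, a: False}
  {a: True, k: True, t: True, f: True}
  {a: True, k: True, t: True, f: False}
  {a: True, k: True, f: True, t: False}


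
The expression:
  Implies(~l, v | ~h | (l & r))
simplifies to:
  l | v | ~h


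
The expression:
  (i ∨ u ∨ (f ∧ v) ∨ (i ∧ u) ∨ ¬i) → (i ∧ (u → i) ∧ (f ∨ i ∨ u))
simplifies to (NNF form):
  i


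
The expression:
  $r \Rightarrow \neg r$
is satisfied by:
  {r: False}


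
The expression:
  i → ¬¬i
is always true.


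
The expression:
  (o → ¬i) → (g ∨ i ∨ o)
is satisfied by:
  {i: True, o: True, g: True}
  {i: True, o: True, g: False}
  {i: True, g: True, o: False}
  {i: True, g: False, o: False}
  {o: True, g: True, i: False}
  {o: True, g: False, i: False}
  {g: True, o: False, i: False}


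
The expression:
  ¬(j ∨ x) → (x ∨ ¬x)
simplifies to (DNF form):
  True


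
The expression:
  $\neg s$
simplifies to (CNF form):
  $\neg s$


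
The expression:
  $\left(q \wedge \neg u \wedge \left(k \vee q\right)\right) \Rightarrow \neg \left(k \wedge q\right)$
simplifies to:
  $u \vee \neg k \vee \neg q$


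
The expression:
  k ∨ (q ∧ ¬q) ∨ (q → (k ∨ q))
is always true.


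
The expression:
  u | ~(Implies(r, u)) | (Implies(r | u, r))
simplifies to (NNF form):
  True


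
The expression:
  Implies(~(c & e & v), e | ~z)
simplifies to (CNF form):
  e | ~z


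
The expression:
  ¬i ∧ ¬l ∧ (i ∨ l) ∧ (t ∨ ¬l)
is never true.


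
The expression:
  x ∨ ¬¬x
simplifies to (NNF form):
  x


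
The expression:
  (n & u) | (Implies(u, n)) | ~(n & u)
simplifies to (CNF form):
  True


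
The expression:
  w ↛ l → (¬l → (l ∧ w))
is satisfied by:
  {l: True, w: False}
  {w: False, l: False}
  {w: True, l: True}


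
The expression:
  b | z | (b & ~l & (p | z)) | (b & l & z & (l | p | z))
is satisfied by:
  {b: True, z: True}
  {b: True, z: False}
  {z: True, b: False}


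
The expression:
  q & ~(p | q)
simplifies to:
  False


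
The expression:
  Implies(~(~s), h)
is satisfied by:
  {h: True, s: False}
  {s: False, h: False}
  {s: True, h: True}


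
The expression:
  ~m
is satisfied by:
  {m: False}


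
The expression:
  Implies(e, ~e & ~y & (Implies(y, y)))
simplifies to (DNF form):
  ~e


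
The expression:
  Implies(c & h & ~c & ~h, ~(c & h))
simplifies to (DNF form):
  True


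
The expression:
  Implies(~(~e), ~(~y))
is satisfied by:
  {y: True, e: False}
  {e: False, y: False}
  {e: True, y: True}


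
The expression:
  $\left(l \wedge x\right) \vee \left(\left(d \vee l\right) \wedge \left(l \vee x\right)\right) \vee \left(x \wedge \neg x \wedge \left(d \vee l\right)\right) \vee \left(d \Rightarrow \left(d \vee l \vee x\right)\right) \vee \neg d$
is always true.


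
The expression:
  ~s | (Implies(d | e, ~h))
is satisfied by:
  {d: False, s: False, h: False, e: False}
  {e: True, d: False, s: False, h: False}
  {d: True, e: False, s: False, h: False}
  {e: True, d: True, s: False, h: False}
  {h: True, e: False, d: False, s: False}
  {h: True, e: True, d: False, s: False}
  {h: True, d: True, e: False, s: False}
  {h: True, e: True, d: True, s: False}
  {s: True, h: False, d: False, e: False}
  {s: True, e: True, h: False, d: False}
  {s: True, d: True, h: False, e: False}
  {e: True, s: True, d: True, h: False}
  {s: True, h: True, e: False, d: False}


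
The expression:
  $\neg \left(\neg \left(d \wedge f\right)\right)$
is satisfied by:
  {d: True, f: True}


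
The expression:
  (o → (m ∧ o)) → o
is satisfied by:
  {o: True}


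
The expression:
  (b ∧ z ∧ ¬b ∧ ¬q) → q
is always true.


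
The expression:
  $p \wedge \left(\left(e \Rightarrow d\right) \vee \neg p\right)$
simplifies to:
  $p \wedge \left(d \vee \neg e\right)$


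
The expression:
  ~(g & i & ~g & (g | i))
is always true.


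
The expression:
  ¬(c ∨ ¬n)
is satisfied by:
  {n: True, c: False}


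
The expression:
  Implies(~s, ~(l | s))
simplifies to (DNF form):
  s | ~l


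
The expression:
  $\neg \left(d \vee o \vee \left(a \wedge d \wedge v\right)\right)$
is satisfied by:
  {d: False, o: False}


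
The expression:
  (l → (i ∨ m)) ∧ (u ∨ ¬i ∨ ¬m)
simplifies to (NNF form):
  (i ∧ ¬m) ∨ (m ∧ u) ∨ (m ∧ ¬i) ∨ (¬i ∧ ¬l)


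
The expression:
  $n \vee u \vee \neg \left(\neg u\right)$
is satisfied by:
  {n: True, u: True}
  {n: True, u: False}
  {u: True, n: False}


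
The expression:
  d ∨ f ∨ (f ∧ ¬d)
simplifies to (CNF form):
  d ∨ f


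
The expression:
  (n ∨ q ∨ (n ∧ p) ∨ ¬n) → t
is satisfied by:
  {t: True}


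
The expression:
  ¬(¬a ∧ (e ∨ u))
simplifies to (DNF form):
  a ∨ (¬e ∧ ¬u)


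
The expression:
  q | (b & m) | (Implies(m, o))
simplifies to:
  b | o | q | ~m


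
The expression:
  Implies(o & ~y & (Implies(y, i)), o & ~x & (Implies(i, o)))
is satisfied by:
  {y: True, o: False, x: False}
  {o: False, x: False, y: False}
  {y: True, x: True, o: False}
  {x: True, o: False, y: False}
  {y: True, o: True, x: False}
  {o: True, y: False, x: False}
  {y: True, x: True, o: True}


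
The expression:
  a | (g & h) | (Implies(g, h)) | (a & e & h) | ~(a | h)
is always true.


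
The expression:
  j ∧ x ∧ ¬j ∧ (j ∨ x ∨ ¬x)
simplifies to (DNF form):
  False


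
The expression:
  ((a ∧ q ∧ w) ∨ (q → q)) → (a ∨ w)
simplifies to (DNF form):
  a ∨ w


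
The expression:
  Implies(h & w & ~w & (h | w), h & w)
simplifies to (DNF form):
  True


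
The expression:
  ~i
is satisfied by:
  {i: False}


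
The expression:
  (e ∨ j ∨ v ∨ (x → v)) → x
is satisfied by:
  {x: True}


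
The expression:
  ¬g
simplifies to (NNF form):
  ¬g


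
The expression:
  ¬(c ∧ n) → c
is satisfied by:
  {c: True}


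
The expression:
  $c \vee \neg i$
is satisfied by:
  {c: True, i: False}
  {i: False, c: False}
  {i: True, c: True}


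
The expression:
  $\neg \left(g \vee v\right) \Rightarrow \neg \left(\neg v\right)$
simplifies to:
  $g \vee v$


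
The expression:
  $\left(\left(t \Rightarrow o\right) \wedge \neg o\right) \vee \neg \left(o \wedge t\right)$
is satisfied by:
  {o: False, t: False}
  {t: True, o: False}
  {o: True, t: False}


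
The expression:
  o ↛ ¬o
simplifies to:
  o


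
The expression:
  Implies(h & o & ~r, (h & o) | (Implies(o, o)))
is always true.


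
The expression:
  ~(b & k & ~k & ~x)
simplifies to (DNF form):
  True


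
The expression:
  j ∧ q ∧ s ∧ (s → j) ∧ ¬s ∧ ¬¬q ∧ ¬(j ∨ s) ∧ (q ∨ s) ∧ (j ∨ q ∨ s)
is never true.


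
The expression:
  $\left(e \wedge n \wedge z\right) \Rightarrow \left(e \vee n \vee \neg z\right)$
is always true.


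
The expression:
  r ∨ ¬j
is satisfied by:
  {r: True, j: False}
  {j: False, r: False}
  {j: True, r: True}


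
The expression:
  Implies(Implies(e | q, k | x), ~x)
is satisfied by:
  {x: False}


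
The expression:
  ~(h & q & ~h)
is always true.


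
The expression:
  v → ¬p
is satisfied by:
  {p: False, v: False}
  {v: True, p: False}
  {p: True, v: False}


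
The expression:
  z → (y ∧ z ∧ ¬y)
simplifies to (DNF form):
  ¬z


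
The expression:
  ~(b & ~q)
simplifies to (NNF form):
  q | ~b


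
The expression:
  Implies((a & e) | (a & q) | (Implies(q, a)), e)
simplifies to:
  e | (q & ~a)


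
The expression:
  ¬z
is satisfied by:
  {z: False}


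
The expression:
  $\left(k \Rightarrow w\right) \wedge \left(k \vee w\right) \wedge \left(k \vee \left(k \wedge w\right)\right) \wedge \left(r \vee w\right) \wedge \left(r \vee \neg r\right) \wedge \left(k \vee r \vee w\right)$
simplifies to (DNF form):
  $k \wedge w$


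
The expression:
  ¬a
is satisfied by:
  {a: False}


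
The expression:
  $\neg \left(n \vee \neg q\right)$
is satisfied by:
  {q: True, n: False}


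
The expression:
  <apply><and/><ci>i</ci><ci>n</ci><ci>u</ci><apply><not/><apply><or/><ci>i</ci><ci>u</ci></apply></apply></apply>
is never true.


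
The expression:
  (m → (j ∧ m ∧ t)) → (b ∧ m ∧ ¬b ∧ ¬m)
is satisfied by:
  {m: True, t: False, j: False}
  {m: True, j: True, t: False}
  {m: True, t: True, j: False}


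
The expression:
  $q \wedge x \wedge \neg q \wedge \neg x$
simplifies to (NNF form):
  $\text{False}$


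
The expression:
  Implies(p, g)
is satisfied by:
  {g: True, p: False}
  {p: False, g: False}
  {p: True, g: True}


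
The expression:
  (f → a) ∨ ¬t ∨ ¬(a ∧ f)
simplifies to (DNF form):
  True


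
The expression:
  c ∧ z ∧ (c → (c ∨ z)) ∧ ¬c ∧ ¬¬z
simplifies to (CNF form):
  False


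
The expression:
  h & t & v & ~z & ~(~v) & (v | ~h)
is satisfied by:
  {t: True, h: True, v: True, z: False}


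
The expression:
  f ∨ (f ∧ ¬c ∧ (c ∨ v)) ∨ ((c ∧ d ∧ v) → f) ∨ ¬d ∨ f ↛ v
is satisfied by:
  {f: True, v: False, d: False, c: False}
  {f: False, v: False, d: False, c: False}
  {c: True, f: True, v: False, d: False}
  {c: True, f: False, v: False, d: False}
  {d: True, f: True, v: False, c: False}
  {d: True, f: False, v: False, c: False}
  {c: True, d: True, f: True, v: False}
  {c: True, d: True, f: False, v: False}
  {v: True, f: True, c: False, d: False}
  {v: True, f: False, c: False, d: False}
  {c: True, v: True, f: True, d: False}
  {c: True, v: True, f: False, d: False}
  {d: True, v: True, f: True, c: False}
  {d: True, v: True, f: False, c: False}
  {d: True, v: True, c: True, f: True}


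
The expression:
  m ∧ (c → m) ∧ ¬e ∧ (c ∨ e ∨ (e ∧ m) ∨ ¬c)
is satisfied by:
  {m: True, e: False}


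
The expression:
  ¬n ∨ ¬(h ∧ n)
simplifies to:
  ¬h ∨ ¬n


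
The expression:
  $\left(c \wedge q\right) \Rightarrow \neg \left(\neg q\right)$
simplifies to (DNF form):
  $\text{True}$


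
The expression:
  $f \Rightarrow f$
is always true.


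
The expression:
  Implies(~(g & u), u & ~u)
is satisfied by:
  {u: True, g: True}


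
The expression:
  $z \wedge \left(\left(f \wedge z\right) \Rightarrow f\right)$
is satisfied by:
  {z: True}


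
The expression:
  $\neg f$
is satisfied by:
  {f: False}


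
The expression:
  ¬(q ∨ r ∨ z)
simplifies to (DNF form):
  ¬q ∧ ¬r ∧ ¬z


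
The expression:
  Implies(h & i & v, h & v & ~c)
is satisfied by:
  {h: False, v: False, i: False, c: False}
  {c: True, h: False, v: False, i: False}
  {i: True, h: False, v: False, c: False}
  {c: True, i: True, h: False, v: False}
  {v: True, c: False, h: False, i: False}
  {c: True, v: True, h: False, i: False}
  {i: True, v: True, c: False, h: False}
  {c: True, i: True, v: True, h: False}
  {h: True, i: False, v: False, c: False}
  {c: True, h: True, i: False, v: False}
  {i: True, h: True, c: False, v: False}
  {c: True, i: True, h: True, v: False}
  {v: True, h: True, i: False, c: False}
  {c: True, v: True, h: True, i: False}
  {i: True, v: True, h: True, c: False}


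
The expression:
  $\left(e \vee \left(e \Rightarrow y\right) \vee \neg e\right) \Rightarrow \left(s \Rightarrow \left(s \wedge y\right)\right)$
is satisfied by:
  {y: True, s: False}
  {s: False, y: False}
  {s: True, y: True}


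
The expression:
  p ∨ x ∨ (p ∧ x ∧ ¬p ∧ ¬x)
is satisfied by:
  {x: True, p: True}
  {x: True, p: False}
  {p: True, x: False}


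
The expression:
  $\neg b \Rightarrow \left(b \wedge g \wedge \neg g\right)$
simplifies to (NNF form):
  $b$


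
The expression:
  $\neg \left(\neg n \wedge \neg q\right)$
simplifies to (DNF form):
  $n \vee q$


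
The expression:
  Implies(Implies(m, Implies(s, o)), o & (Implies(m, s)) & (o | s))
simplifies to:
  (m & s) | (o & ~m)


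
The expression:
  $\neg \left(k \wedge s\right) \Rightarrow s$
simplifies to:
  $s$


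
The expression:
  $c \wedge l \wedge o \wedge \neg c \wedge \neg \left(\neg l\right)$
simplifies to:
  $\text{False}$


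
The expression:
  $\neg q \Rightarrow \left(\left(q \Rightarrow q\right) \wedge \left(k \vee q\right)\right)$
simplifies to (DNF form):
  $k \vee q$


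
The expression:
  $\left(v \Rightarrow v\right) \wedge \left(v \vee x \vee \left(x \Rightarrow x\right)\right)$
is always true.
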